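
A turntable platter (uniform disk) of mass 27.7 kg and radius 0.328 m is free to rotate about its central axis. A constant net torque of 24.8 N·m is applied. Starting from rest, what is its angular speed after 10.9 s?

ω ≈ 181 rad/s

I = ½MR² = (1/2)(27.7)(0.328)² = 1.490 kg·m².
α = τ/I = 24.8/1.490 = 16.64 rad/s².
ω = ω₀ + αt = 0 + (16.64)(10.9) = 181.4 rad/s.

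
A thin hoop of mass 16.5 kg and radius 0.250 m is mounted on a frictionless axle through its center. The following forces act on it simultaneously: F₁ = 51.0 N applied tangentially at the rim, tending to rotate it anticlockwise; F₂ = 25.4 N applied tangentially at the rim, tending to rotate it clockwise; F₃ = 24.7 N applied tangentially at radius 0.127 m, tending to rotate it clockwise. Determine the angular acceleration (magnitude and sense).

I = MR² = (16.5)(0.250)² = 1.031 kg·m².
Taking anticlockwise as positive: τ₁ = +(51.0)(0.250) = +12.75 N·m; τ₂ = −(25.4)(0.250) = −6.350 N·m; τ₃ = −(24.7)(0.127) = −3.137 N·m.
Net torque τ = 3.263 N·m.
α = τ/I = 3.263/1.031 = 3.164 rad/s².

α ≈ 3.16 rad/s², anticlockwise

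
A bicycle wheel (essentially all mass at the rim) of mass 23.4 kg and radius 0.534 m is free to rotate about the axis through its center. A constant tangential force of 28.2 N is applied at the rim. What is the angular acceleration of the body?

I = MR² = (23.4)(0.534)² = 6.673 kg·m².
τ = F R = (28.2)(0.534) = 15.06 N·m.
From τ = Iα: α = 15.06/6.673 = 2.257 rad/s².

α ≈ 2.26 rad/s²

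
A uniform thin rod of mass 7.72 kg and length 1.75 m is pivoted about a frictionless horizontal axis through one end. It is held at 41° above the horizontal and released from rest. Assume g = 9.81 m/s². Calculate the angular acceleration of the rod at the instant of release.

α ≈ 6.35 rad/s²

About the pivot, I = (1/3)ML² = (1/3)(7.72)(1.75)² = 7.881 kg·m².
The weight acts at the center, a distance L/2 = 0.8750 m from the pivot; τ = Mg(L/2) cos 41° = 50.01 N·m.
α = τ/I = 50.01/7.881 = 6.346 rad/s².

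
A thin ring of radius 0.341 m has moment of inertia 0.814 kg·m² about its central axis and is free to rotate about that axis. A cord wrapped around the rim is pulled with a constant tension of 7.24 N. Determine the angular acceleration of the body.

τ = F R = (7.24)(0.341) = 2.469 N·m.
From τ = Iα: α = 2.469/0.8140 = 3.033 rad/s².

α ≈ 3.03 rad/s²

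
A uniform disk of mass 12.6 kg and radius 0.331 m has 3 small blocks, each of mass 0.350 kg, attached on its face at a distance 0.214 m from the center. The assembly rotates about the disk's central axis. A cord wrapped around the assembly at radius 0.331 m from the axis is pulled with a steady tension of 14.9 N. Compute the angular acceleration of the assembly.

I_disk = ½MR² = ½(12.6)(0.331)² = 0.6902 kg·m².
I_blocks = 3·m·r² = 3(0.350)(0.214)² = 0.04809 kg·m².
Total I = 0.7383 kg·m².
τ = F r = (14.9)(0.331) = 4.932 N·m.
α = τ/I = 4.932/0.7383 = 6.680 rad/s².

α ≈ 6.68 rad/s²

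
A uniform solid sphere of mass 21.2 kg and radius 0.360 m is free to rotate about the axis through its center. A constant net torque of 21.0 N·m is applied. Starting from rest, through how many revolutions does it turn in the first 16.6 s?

I = (2/5)MR² = (2/5)(21.2)(0.360)² = 1.099 kg·m².
α = τ/I = 21.0/1.099 = 19.11 rad/s².
θ = ½αt² = ½(19.11)(16.6)² = 2633 rad.
Revolutions = θ/(2π) = 419.0.

≈ 419 revolutions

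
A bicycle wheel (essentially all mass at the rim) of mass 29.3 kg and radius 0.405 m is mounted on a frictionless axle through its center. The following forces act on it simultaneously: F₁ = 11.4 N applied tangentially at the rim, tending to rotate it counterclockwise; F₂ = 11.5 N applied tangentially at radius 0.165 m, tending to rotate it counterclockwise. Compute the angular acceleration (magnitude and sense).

α ≈ 1.36 rad/s², counterclockwise

I = MR² = (29.3)(0.405)² = 4.806 kg·m².
Taking counterclockwise as positive: τ₁ = +(11.4)(0.405) = +4.617 N·m; τ₂ = +(11.5)(0.165) = +1.898 N·m.
Net torque τ = 6.515 N·m.
α = τ/I = 6.515/4.806 = 1.356 rad/s².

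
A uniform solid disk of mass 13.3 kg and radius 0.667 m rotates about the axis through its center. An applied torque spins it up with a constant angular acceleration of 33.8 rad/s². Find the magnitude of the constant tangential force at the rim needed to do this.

F ≈ 150 N

I = ½MR² = (1/2)(13.3)(0.667)² = 2.959 kg·m².
The required torque is τ = Iα = (2.959)(33.80) = 100.00 N·m.
A tangential force at the rim gives τ = FR, so F = τ/R = 100.00/0.667 = 149.9 N.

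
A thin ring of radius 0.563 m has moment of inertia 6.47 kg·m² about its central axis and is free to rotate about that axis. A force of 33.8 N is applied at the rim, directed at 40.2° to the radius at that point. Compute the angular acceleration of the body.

α ≈ 1.90 rad/s²

Only the tangential component produces torque: τ = F R sinθ = (33.8)(0.563) sin 40.2° = 12.28 N·m.
From τ = Iα: α = 12.28/6.470 = 1.898 rad/s².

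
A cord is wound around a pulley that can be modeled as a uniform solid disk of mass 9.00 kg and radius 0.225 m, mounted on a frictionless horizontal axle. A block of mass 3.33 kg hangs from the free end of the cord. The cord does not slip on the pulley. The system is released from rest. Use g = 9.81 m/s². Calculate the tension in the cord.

I = ½MR² = (1/2)(9.00)(0.225)² = 0.2278 kg·m².
Block: mg − T = ma. Pulley: TR = Iα. No-slip: a = αR, so T = (I/R²)a = 4.500·a.
Then mg = (m + 4.500)a, so a = (3.33)(9.81)/(3.33 + 4.500) = 4.172 m/s².
T = 4.500·a = 18.77 N.

T ≈ 18.8 N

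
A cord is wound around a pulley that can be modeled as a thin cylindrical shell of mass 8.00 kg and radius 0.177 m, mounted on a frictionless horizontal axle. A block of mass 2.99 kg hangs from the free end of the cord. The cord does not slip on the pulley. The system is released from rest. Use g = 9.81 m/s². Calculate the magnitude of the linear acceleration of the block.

I = MR² = (8.00)(0.177)² = 0.2506 kg·m².
Block: mg − T = ma. Pulley: TR = Iα. No-slip: a = αR, so T = (I/R²)a = 8.000·a.
Then mg = (m + 8.000)a, so a = (2.99)(9.81)/(2.99 + 8.000) = 2.669 m/s².

a ≈ 2.67 m/s²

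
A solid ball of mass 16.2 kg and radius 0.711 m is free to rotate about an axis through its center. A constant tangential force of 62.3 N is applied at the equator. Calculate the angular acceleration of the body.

α ≈ 13.5 rad/s²

I = (2/5)MR² = (2/5)(16.2)(0.711)² = 3.276 kg·m².
τ = F R = (62.3)(0.711) = 44.30 N·m.
Newton's second law for rotation, τ = Iα, gives α = τ/I = 44.30/3.276 = 13.52 rad/s².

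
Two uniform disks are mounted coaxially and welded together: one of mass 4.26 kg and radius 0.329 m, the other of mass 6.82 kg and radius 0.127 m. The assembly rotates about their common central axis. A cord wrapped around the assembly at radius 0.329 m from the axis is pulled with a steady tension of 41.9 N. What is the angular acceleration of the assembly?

α ≈ 48.3 rad/s²

I = ½M₁R₁² + ½M₂R₂² = ½(4.26)(0.329)² + ½(6.82)(0.127)² = 0.2856 kg·m².
τ = F r = (41.9)(0.329) = 13.79 N·m.
α = τ/I = 13.79/0.2856 = 48.28 rad/s².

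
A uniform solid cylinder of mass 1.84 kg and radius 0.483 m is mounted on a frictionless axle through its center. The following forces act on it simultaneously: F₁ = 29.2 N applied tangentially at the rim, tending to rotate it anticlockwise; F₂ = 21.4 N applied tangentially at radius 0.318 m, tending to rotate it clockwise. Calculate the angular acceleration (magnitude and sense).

α ≈ 34.0 rad/s², anticlockwise

I = ½MR² = (1/2)(1.84)(0.483)² = 0.2146 kg·m².
Taking anticlockwise as positive: τ₁ = +(29.2)(0.483) = +14.10 N·m; τ₂ = −(21.4)(0.318) = −6.805 N·m.
Net torque τ = 7.298 N·m.
α = τ/I = 7.298/0.2146 = 34.01 rad/s².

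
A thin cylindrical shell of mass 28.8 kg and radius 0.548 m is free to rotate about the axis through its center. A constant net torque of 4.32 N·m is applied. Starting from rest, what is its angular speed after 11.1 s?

ω ≈ 5.54 rad/s

I = MR² = (28.8)(0.548)² = 8.649 kg·m².
α = τ/I = 4.32/8.649 = 0.4995 rad/s².
ω = ω₀ + αt = 0 + (0.4995)(11.1) = 5.544 rad/s.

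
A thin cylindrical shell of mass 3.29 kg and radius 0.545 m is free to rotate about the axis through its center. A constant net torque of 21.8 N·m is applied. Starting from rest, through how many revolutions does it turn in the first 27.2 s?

≈ 1310 revolutions

I = MR² = (3.29)(0.545)² = 0.9772 kg·m².
α = τ/I = 21.8/0.9772 = 22.31 rad/s².
θ = ½αt² = ½(22.31)(27.2)² = 8252 rad.
Revolutions = θ/(2π) = 1313.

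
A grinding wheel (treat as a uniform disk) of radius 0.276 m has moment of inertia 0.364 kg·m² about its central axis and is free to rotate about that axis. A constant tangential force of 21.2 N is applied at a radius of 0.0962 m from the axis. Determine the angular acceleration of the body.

τ = F·r = (21.2)(0.0962) = 2.039 N·m.
From τ = Iα: α = 2.039/0.3640 = 5.603 rad/s².

α ≈ 5.60 rad/s²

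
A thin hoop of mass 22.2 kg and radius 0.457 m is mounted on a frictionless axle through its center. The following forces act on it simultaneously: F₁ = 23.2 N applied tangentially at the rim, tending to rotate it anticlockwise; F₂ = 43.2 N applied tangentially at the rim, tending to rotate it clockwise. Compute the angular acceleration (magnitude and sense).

α ≈ 1.97 rad/s², clockwise

I = MR² = (22.2)(0.457)² = 4.636 kg·m².
Taking anticlockwise as positive: τ₁ = +(23.2)(0.457) = +10.60 N·m; τ₂ = −(43.2)(0.457) = −19.74 N·m.
Net torque τ = -9.140 N·m.
α = τ/I = -9.140/4.636 = -1.971 rad/s².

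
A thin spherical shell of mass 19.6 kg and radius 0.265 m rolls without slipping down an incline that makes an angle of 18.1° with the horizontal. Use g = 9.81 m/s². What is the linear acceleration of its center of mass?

a ≈ 1.83 m/s²

Translation along the incline: Mg sinθ − f = Ma.
Rotation about the center: fR = Iα with I = (2/3)MR². No-slip gives a = αR, so f = (I/R²)a = (2/3)M a.
Substituting: Mg sinθ = (1 + 0.6667)Ma, so a = g sinθ/(1 + 0.6667) = (9.81) sin 18.1° / 1.667 = 1.829 m/s².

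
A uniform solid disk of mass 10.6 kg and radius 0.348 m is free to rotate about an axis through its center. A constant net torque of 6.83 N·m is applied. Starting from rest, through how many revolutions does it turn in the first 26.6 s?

≈ 599 revolutions

I = ½MR² = (1/2)(10.6)(0.348)² = 0.6419 kg·m².
α = τ/I = 6.83/0.6419 = 10.64 rad/s².
θ = ½αt² = ½(10.64)(26.6)² = 3765 rad.
Revolutions = θ/(2π) = 599.2.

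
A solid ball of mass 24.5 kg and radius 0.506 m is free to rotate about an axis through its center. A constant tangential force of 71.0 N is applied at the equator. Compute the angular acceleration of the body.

α ≈ 14.3 rad/s²

I = (2/5)MR² = (2/5)(24.5)(0.506)² = 2.509 kg·m².
τ = F R = (71.0)(0.506) = 35.93 N·m.
From τ = Iα: α = 35.93/2.509 = 14.32 rad/s².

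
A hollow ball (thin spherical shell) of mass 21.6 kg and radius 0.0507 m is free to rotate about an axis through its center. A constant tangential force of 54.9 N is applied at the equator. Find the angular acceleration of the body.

α ≈ 75.2 rad/s²

I = (2/3)MR² = (2/3)(21.6)(0.0507)² = 0.03702 kg·m².
τ = F R = (54.9)(0.0507) = 2.783 N·m.
From τ = Iα: α = 2.783/0.03702 = 75.20 rad/s².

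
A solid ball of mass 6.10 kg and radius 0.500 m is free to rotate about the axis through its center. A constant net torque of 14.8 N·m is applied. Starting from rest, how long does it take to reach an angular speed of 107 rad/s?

t ≈ 4.41 s

I = (2/5)MR² = (2/5)(6.10)(0.500)² = 0.6100 kg·m².
α = τ/I = 14.8/0.6100 = 24.26 rad/s².
ω = αt ⇒ t = ω/α = 107/24.26 = 4.410 s.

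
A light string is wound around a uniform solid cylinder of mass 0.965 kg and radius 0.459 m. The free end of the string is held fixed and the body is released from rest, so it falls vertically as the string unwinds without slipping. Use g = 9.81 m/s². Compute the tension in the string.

T ≈ 3.16 N

Translation: Mg − T = Ma. Rotation about the center: TR = Iα with I = ½MR².
With a = αR: T = (I/R²)a = (1/2)M a, so Mg = (1 + 0.5000)Ma.
a = g/(1 + 0.5000) = 9.81/1.500 = 6.540 m/s².
T = 0.5000·M·a = (0.5000)(0.965)(6.540) = 3.156 N.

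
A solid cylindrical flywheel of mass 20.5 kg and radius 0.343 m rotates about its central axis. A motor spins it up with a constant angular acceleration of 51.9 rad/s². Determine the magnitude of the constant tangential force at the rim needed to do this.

I = ½MR² = (1/2)(20.5)(0.343)² = 1.206 kg·m².
The required torque is τ = Iα = (1.206)(51.90) = 62.59 N·m.
A tangential force at the rim gives τ = FR, so F = τ/R = 62.59/0.343 = 182.5 N.

F ≈ 182 N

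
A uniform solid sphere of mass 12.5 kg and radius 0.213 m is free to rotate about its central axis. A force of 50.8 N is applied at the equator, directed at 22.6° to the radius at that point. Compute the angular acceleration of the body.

I = (2/5)MR² = (2/5)(12.5)(0.213)² = 0.2268 kg·m².
Only the tangential component produces torque: τ = F R sinθ = (50.8)(0.213) sin 22.6° = 4.158 N·m.
From τ = Iα: α = 4.158/0.2268 = 18.33 rad/s².

α ≈ 18.3 rad/s²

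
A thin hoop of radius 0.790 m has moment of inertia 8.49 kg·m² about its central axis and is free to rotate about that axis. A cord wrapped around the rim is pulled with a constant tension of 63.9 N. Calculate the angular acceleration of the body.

α ≈ 5.95 rad/s²

τ = F R = (63.9)(0.790) = 50.48 N·m.
From τ = Iα: α = 50.48/8.490 = 5.946 rad/s².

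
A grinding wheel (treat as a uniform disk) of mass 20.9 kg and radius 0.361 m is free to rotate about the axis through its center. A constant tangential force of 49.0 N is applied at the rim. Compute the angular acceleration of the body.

I = ½MR² = (1/2)(20.9)(0.361)² = 1.362 kg·m².
τ = F R = (49.0)(0.361) = 17.69 N·m.
Newton's second law for rotation, τ = Iα, gives α = τ/I = 17.69/1.362 = 12.99 rad/s².

α ≈ 13.0 rad/s²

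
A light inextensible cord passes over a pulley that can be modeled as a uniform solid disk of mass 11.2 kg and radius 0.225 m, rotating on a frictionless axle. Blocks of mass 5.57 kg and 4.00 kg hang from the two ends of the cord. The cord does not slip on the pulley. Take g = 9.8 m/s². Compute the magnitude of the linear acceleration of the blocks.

I = ½MR² = (1/2)(11.2)(0.225)² = 0.2835 kg·m².
Heavier block: m₁g − T₁ = m₁a. Lighter block: T₂ − m₂g = m₂a.
Pulley: (T₁ − T₂)R = Iα = I(a/R), so T₁ − T₂ = (I/R²)a = (1/2)M_p a = 5.600·a.
Adding the three: (m₁ − m₂)g = (m₁ + m₂ + 5.600)a, so a = (5.57 − 4.00)(9.8)/(5.57 + 4.00 + 5.600) = 1.014 m/s².

a ≈ 1.01 m/s²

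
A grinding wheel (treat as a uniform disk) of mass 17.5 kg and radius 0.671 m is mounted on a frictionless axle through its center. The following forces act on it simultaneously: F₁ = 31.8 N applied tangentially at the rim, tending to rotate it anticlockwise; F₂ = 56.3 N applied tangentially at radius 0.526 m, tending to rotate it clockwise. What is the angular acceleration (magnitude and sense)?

α ≈ 2.10 rad/s², clockwise

I = ½MR² = (1/2)(17.5)(0.671)² = 3.940 kg·m².
Taking anticlockwise as positive: τ₁ = +(31.8)(0.671) = +21.34 N·m; τ₂ = −(56.3)(0.526) = −29.61 N·m.
Net torque τ = -8.276 N·m.
α = τ/I = -8.276/3.940 = -2.101 rad/s².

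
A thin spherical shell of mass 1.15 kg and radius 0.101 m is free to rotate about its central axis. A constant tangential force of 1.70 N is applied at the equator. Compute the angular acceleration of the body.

I = (2/3)MR² = (2/3)(1.15)(0.101)² = 0.007821 kg·m².
τ = F R = (1.70)(0.101) = 0.1717 N·m.
From τ = Iα: α = 0.1717/0.007821 = 21.95 rad/s².

α ≈ 22.0 rad/s²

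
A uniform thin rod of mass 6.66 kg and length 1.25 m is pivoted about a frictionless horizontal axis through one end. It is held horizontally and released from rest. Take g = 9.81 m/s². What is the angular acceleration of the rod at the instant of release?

α ≈ 11.8 rad/s²

About the pivot, I = (1/3)ML² = (1/3)(6.66)(1.25)² = 3.469 kg·m².
The weight acts at the center, a distance L/2 = 0.6250 m from the pivot; τ = Mg(L/2) = 40.83 N·m.
α = τ/I = 40.83/3.469 = 11.77 rad/s².
(Equivalently α = (3g/(2L)) = 11.77 rad/s².)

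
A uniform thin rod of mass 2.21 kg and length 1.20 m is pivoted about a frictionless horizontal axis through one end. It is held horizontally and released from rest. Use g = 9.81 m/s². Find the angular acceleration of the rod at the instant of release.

About the pivot, I = (1/3)ML² = (1/3)(2.21)(1.20)² = 1.061 kg·m².
The weight acts at the center, a distance L/2 = 0.6000 m from the pivot; τ = Mg(L/2) = 13.01 N·m.
α = τ/I = 13.01/1.061 = 12.26 rad/s².

α ≈ 12.3 rad/s²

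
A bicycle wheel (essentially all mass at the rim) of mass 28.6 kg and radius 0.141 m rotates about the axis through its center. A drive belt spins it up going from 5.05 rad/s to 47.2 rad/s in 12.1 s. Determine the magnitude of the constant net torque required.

τ ≈ 1.98 N·m

I = MR² = (28.6)(0.141)² = 0.5686 kg·m².
α = Δω/Δt = (47.2 − 5.05)/12.1 = 3.483 rad/s².
τ = Iα = (0.5686)(3.483) = 1.981 N·m.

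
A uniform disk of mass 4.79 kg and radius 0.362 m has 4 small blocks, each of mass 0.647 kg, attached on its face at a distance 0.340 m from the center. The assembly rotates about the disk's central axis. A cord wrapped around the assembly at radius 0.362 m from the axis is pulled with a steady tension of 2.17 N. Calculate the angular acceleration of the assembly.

α ≈ 1.28 rad/s²

I_disk = ½MR² = ½(4.79)(0.362)² = 0.3139 kg·m².
I_blocks = 4·m·r² = 4(0.647)(0.340)² = 0.2992 kg·m².
Total I = 0.6130 kg·m².
τ = F r = (2.17)(0.362) = 0.7855 N·m.
α = τ/I = 0.7855/0.6130 = 1.281 rad/s².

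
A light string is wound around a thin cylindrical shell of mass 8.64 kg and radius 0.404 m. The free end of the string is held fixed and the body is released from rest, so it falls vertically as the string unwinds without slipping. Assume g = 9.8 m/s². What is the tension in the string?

Translation: Mg − T = Ma. Rotation about the center: TR = Iα with I = MR².
With a = αR: T = (I/R²)a = M a, so Mg = (1 + 1.000)Ma.
a = g/(1 + 1.000) = 9.8/2.000 = 4.900 m/s².
T = 1.000·M·a = (1.000)(8.64)(4.900) = 42.34 N.

T ≈ 42.3 N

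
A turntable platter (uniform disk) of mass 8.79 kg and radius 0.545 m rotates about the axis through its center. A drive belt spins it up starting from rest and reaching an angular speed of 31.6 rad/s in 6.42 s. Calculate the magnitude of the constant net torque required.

I = ½MR² = (1/2)(8.79)(0.545)² = 1.305 kg·m².
α = Δω/Δt = (31.6 − 0)/6.42 = 4.922 rad/s².
τ = Iα = (1.305)(4.922) = 6.425 N·m.

τ ≈ 6.43 N·m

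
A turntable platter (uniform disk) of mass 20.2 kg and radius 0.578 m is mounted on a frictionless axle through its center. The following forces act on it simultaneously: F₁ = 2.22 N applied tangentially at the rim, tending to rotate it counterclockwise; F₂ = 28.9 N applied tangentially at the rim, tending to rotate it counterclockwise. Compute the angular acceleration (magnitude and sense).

I = ½MR² = (1/2)(20.2)(0.578)² = 3.374 kg·m².
Taking counterclockwise as positive: τ₁ = +(2.22)(0.578) = +1.283 N·m; τ₂ = +(28.9)(0.578) = +16.70 N·m.
Net torque τ = 17.99 N·m.
α = τ/I = 17.99/3.374 = 5.331 rad/s².

α ≈ 5.33 rad/s², counterclockwise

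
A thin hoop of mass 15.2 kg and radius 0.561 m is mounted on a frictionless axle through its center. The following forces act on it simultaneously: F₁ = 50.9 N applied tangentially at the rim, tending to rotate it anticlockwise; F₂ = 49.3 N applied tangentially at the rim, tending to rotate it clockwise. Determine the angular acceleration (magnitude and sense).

α ≈ 0.188 rad/s², anticlockwise

I = MR² = (15.2)(0.561)² = 4.784 kg·m².
Taking anticlockwise as positive: τ₁ = +(50.9)(0.561) = +28.55 N·m; τ₂ = −(49.3)(0.561) = −27.66 N·m.
Net torque τ = 0.8976 N·m.
α = τ/I = 0.8976/4.784 = 0.1876 rad/s².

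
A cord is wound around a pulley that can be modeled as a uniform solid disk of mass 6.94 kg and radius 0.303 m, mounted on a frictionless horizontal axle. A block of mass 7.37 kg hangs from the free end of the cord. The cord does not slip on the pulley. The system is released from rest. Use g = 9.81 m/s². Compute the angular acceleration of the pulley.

I = ½MR² = (1/2)(6.94)(0.303)² = 0.3186 kg·m².
Block: mg − T = ma. Pulley: TR = Iα. No-slip: a = αR, so T = (I/R²)a = 3.470·a.
Then mg = (m + 3.470)a, so a = (7.37)(9.81)/(7.37 + 3.470) = 6.670 m/s².
α = a/R = 6.670/0.303 = 22.01 rad/s².

α ≈ 22.0 rad/s²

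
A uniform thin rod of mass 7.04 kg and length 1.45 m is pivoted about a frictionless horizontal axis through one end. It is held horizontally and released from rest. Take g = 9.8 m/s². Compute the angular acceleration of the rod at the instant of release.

α ≈ 10.1 rad/s²

About the pivot, I = (1/3)ML² = (1/3)(7.04)(1.45)² = 4.934 kg·m².
The weight acts at the center, a distance L/2 = 0.7250 m from the pivot; τ = Mg(L/2) = 50.02 N·m.
α = τ/I = 50.02/4.934 = 10.14 rad/s².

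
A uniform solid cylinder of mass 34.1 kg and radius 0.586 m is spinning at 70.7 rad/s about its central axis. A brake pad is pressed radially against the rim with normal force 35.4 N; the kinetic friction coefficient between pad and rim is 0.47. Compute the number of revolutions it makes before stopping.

I = ½MR² = (1/2)(34.1)(0.586)² = 5.855 kg·m².
Friction force f = μN = (0.47)(35.4) = 16.64 N at the rim; torque magnitude τ = fR = 9.750 N·m, opposing ω.
|α| = τ/I = 9.750/5.855 = 1.665 rad/s² (deceleration).
ω² = ω₀² − 2|α|θ with ω = 0 ⇒ θ = ω₀²/(2|α|) = 1501 rad = 238.9 rev.

≈ 239 revolutions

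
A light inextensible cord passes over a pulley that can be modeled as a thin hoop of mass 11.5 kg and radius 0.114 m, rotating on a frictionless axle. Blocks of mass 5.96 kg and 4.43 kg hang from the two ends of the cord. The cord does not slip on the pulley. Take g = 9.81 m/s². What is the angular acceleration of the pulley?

I = MR² = (11.5)(0.114)² = 0.1495 kg·m².
Heavier block: m₁g − T₁ = m₁a. Lighter block: T₂ − m₂g = m₂a.
Pulley: (T₁ − T₂)R = Iα = I(a/R), so T₁ − T₂ = (I/R²)a = 1·M_p a = 11.50·a.
Adding the three: (m₁ − m₂)g = (m₁ + m₂ + 11.50)a, so a = (5.96 − 4.43)(9.81)/(5.96 + 4.43 + 11.50) = 0.6857 m/s².
α = a/R = 0.6857/0.114 = 6.015 rad/s².

α ≈ 6.01 rad/s²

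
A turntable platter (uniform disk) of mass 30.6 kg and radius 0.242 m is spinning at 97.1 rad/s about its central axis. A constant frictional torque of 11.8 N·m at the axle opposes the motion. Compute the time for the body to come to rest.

t ≈ 7.37 s

I = ½MR² = (1/2)(30.6)(0.242)² = 0.8960 kg·m².
The net torque has magnitude 11.8 N·m, opposing ω.
|α| = τ/I = 11.80/0.8960 = 13.17 rad/s² (deceleration).
0 = ω₀ − |α|t ⇒ t = ω₀/|α| = 97.1/13.17 = 7.373 s.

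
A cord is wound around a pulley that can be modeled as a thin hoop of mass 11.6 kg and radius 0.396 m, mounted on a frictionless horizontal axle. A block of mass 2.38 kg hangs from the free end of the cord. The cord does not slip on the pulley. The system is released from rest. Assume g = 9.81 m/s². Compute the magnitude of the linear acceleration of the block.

I = MR² = (11.6)(0.396)² = 1.819 kg·m².
Block: mg − T = ma. Pulley: TR = Iα. No-slip: a = αR, so T = (I/R²)a = 11.60·a.
Then mg = (m + 11.60)a, so a = (2.38)(9.81)/(2.38 + 11.60) = 1.670 m/s².

a ≈ 1.67 m/s²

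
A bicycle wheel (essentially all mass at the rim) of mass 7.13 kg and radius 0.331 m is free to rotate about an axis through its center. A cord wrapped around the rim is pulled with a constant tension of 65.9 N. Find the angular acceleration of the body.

I = MR² = (7.13)(0.331)² = 0.7812 kg·m².
τ = F R = (65.9)(0.331) = 21.81 N·m.
From τ = Iα: α = 21.81/0.7812 = 27.92 rad/s².

α ≈ 27.9 rad/s²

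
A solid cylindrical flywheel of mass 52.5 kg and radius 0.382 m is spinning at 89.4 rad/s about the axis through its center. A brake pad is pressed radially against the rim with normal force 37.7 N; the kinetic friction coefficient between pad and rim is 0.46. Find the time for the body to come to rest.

I = ½MR² = (1/2)(52.5)(0.382)² = 3.831 kg·m².
Friction force f = μN = (0.46)(37.7) = 17.34 N at the rim; torque magnitude τ = fR = 6.625 N·m, opposing ω.
|α| = τ/I = 6.625/3.831 = 1.729 rad/s² (deceleration).
0 = ω₀ − |α|t ⇒ t = ω₀/|α| = 89.4/1.729 = 51.69 s.

t ≈ 51.7 s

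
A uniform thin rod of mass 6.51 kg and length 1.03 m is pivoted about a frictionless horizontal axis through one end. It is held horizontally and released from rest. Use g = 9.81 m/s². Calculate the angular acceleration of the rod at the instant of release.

α ≈ 14.3 rad/s²

About the pivot, I = (1/3)ML² = (1/3)(6.51)(1.03)² = 2.302 kg·m².
The weight acts at the center, a distance L/2 = 0.5150 m from the pivot; τ = Mg(L/2) = 32.89 N·m.
α = τ/I = 32.89/2.302 = 14.29 rad/s².
(Equivalently α = (3g/(2L)) = 14.29 rad/s².)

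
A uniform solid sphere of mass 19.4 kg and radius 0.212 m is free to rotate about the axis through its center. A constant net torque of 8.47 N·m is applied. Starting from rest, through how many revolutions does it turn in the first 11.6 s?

≈ 260 revolutions

I = (2/5)MR² = (2/5)(19.4)(0.212)² = 0.3488 kg·m².
α = τ/I = 8.47/0.3488 = 24.29 rad/s².
θ = ½αt² = ½(24.29)(11.6)² = 1634 rad.
Revolutions = θ/(2π) = 260.0.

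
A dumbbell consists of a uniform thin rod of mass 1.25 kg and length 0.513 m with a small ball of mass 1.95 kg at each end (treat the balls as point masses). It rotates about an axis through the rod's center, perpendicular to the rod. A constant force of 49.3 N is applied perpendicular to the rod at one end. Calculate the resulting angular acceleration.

I_rod = (1/12)ML² = (1/12)(1.25)(0.513)² = 0.02741 kg·m².
I_balls = 2·m·(L/2)² = 2(1.95)(0.2565)² = 0.2566 kg·m².
Total I = 0.2840 kg·m².
τ = F·(L/2) = (49.3)(0.257) = 12.65 N·m.
α = τ/I = 12.65/0.2840 = 44.53 rad/s².

α ≈ 44.5 rad/s²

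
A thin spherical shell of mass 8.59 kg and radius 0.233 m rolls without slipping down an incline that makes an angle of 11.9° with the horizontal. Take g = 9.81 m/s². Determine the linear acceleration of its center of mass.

a ≈ 1.21 m/s²

Translation along the incline: Mg sinθ − f = Ma.
Rotation about the center: fR = Iα with I = (2/3)MR². No-slip gives a = αR, so f = (I/R²)a = (2/3)M a.
Substituting: Mg sinθ = (1 + 0.6667)Ma, so a = g sinθ/(1 + 0.6667) = (9.81) sin 11.9° / 1.667 = 1.214 m/s².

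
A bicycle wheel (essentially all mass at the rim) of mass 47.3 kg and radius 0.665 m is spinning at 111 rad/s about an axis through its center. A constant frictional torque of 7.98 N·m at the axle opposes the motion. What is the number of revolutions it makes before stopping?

I = MR² = (47.3)(0.665)² = 20.92 kg·m².
The net torque has magnitude 7.98 N·m, opposing ω.
|α| = τ/I = 7.980/20.92 = 0.3815 rad/s² (deceleration).
ω² = ω₀² − 2|α|θ with ω = 0 ⇒ θ = ω₀²/(2|α|) = 16150 rad = 2570 rev.

≈ 2570 revolutions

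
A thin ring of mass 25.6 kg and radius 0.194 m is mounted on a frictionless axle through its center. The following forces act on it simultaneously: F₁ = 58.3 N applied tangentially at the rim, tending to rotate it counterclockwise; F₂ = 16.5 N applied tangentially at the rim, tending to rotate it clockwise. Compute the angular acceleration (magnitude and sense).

α ≈ 8.42 rad/s², counterclockwise

I = MR² = (25.6)(0.194)² = 0.9635 kg·m².
Taking counterclockwise as positive: τ₁ = +(58.3)(0.194) = +11.31 N·m; τ₂ = −(16.5)(0.194) = −3.201 N·m.
Net torque τ = 8.109 N·m.
α = τ/I = 8.109/0.9635 = 8.417 rad/s².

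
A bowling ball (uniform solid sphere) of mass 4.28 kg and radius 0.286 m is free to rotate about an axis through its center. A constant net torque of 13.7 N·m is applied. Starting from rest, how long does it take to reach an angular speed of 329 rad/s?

t ≈ 3.36 s

I = (2/5)MR² = (2/5)(4.28)(0.286)² = 0.1400 kg·m².
α = τ/I = 13.7/0.1400 = 97.83 rad/s².
ω = αt ⇒ t = ω/α = 329/97.83 = 3.363 s.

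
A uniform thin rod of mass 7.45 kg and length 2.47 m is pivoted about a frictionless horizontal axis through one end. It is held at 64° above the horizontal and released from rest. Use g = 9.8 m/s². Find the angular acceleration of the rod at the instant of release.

About the pivot, I = (1/3)ML² = (1/3)(7.45)(2.47)² = 15.15 kg·m².
The weight acts at the center, a distance L/2 = 1.235 m from the pivot; τ = Mg(L/2) cos 64° = 39.53 N·m.
α = τ/I = 39.53/15.15 = 2.609 rad/s².
(Equivalently α = (3g/(2L)) cos 64° = 2.609 rad/s².)

α ≈ 2.61 rad/s²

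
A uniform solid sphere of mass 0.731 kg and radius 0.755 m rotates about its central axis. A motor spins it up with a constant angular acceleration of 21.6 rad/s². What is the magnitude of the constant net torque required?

I = (2/5)MR² = (2/5)(0.731)(0.755)² = 0.1667 kg·m².
τ = Iα = (0.1667)(21.60) = 3.600 N·m.

τ ≈ 3.60 N·m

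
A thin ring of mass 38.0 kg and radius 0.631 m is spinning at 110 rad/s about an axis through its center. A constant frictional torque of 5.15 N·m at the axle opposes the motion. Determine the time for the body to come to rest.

I = MR² = (38.0)(0.631)² = 15.13 kg·m².
The net torque has magnitude 5.15 N·m, opposing ω.
|α| = τ/I = 5.150/15.13 = 0.3404 rad/s² (deceleration).
0 = ω₀ − |α|t ⇒ t = ω₀/|α| = 110/0.3404 = 323.2 s.

t ≈ 323 s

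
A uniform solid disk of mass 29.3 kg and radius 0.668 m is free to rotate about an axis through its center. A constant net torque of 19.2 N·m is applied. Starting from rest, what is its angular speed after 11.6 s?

I = ½MR² = (1/2)(29.3)(0.668)² = 6.537 kg·m².
α = τ/I = 19.2/6.537 = 2.937 rad/s².
ω = ω₀ + αt = 0 + (2.937)(11.6) = 34.07 rad/s.

ω ≈ 34.1 rad/s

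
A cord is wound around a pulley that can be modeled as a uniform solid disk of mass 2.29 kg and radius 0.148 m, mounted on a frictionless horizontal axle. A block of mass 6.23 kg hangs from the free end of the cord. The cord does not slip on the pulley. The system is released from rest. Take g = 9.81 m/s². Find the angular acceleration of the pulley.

I = ½MR² = (1/2)(2.29)(0.148)² = 0.02508 kg·m².
Block: mg − T = ma. Pulley: TR = Iα. No-slip: a = αR, so T = (I/R²)a = 1.145·a.
Then mg = (m + 1.145)a, so a = (6.23)(9.81)/(6.23 + 1.145) = 8.287 m/s².
α = a/R = 8.287/0.148 = 55.99 rad/s².

α ≈ 56.0 rad/s²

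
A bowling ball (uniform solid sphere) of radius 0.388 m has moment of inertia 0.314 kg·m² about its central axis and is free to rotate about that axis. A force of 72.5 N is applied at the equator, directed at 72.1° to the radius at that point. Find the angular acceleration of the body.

Only the tangential component produces torque: τ = F R sinθ = (72.5)(0.388) sin 72.1° = 26.77 N·m.
Newton's second law for rotation, τ = Iα, gives α = τ/I = 26.77/0.3140 = 85.25 rad/s².

α ≈ 85.2 rad/s²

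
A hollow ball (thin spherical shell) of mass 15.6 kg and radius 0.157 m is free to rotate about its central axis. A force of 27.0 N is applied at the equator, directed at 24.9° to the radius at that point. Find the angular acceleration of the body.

α ≈ 6.96 rad/s²

I = (2/3)MR² = (2/3)(15.6)(0.157)² = 0.2563 kg·m².
Only the tangential component produces torque: τ = F R sinθ = (27.0)(0.157) sin 24.9° = 1.785 N·m.
Newton's second law for rotation, τ = Iα, gives α = τ/I = 1.785/0.2563 = 6.962 rad/s².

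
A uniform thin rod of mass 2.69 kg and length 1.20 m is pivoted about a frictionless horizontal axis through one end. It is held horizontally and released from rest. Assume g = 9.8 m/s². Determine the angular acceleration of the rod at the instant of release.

α ≈ 12.3 rad/s²

About the pivot, I = (1/3)ML² = (1/3)(2.69)(1.20)² = 1.291 kg·m².
The weight acts at the center, a distance L/2 = 0.6000 m from the pivot; τ = Mg(L/2) = 15.82 N·m.
α = τ/I = 15.82/1.291 = 12.25 rad/s².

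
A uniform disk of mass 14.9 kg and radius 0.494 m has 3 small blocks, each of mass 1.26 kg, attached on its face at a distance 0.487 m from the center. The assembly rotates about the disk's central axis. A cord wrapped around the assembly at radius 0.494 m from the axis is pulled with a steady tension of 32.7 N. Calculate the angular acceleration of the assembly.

α ≈ 5.95 rad/s²

I_disk = ½MR² = ½(14.9)(0.494)² = 1.818 kg·m².
I_blocks = 3·m·r² = 3(1.26)(0.487)² = 0.8965 kg·m².
Total I = 2.715 kg·m².
τ = F r = (32.7)(0.494) = 16.15 N·m.
α = τ/I = 16.15/2.715 = 5.951 rad/s².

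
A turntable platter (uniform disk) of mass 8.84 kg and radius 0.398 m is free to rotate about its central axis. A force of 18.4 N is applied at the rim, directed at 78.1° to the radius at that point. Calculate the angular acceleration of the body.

I = ½MR² = (1/2)(8.84)(0.398)² = 0.7001 kg·m².
Only the tangential component produces torque: τ = F R sinθ = (18.4)(0.398) sin 78.1° = 7.166 N·m.
From τ = Iα: α = 7.166/0.7001 = 10.23 rad/s².

α ≈ 10.2 rad/s²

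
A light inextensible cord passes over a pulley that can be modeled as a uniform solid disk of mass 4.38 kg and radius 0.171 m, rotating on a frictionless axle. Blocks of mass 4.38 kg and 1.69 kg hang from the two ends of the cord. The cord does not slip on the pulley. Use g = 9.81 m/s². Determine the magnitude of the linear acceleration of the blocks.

I = ½MR² = (1/2)(4.38)(0.171)² = 0.06404 kg·m².
Heavier block: m₁g − T₁ = m₁a. Lighter block: T₂ − m₂g = m₂a.
Pulley: (T₁ − T₂)R = Iα = I(a/R), so T₁ − T₂ = (I/R²)a = (1/2)M_p a = 2.190·a.
Adding the three: (m₁ − m₂)g = (m₁ + m₂ + 2.190)a, so a = (4.38 − 1.69)(9.81)/(4.38 + 1.69 + 2.190) = 3.195 m/s².

a ≈ 3.19 m/s²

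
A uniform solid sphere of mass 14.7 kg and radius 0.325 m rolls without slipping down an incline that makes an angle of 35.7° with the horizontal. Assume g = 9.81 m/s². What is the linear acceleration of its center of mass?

a ≈ 4.09 m/s²

Translation along the incline: Mg sinθ − f = Ma.
Rotation about the center: fR = Iα with I = (2/5)MR². No-slip gives a = αR, so f = (I/R²)a = (2/5)M a.
Substituting: Mg sinθ = (1 + 0.4000)Ma, so a = g sinθ/(1 + 0.4000) = (9.81) sin 35.7° / 1.400 = 4.089 m/s².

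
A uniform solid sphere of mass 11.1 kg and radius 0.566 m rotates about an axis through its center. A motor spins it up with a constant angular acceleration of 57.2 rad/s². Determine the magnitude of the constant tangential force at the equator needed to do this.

I = (2/5)MR² = (2/5)(11.1)(0.566)² = 1.422 kg·m².
The required torque is τ = Iα = (1.422)(57.20) = 81.36 N·m.
A tangential force at the equator gives τ = FR, so F = τ/R = 81.36/0.566 = 143.7 N.

F ≈ 144 N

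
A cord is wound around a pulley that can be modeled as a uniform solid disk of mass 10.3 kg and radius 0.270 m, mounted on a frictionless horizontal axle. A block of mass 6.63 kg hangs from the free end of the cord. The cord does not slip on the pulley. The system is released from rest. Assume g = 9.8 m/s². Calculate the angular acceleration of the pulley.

I = ½MR² = (1/2)(10.3)(0.270)² = 0.3754 kg·m².
Block: mg − T = ma. Pulley: TR = Iα. No-slip: a = αR, so T = (I/R²)a = 5.150·a.
Then mg = (m + 5.150)a, so a = (6.63)(9.8)/(6.63 + 5.150) = 5.516 m/s².
α = a/R = 5.516/0.270 = 20.43 rad/s².

α ≈ 20.4 rad/s²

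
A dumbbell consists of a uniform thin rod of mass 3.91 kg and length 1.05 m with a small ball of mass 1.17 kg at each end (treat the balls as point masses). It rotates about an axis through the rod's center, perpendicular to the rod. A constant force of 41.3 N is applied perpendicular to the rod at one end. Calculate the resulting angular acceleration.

α ≈ 21.6 rad/s²

I_rod = (1/12)ML² = (1/12)(3.91)(1.05)² = 0.3592 kg·m².
I_balls = 2·m·(L/2)² = 2(1.17)(0.5250)² = 0.6450 kg·m².
Total I = 1.004 kg·m².
τ = F·(L/2) = (41.3)(0.525) = 21.68 N·m.
α = τ/I = 21.68/1.004 = 21.59 rad/s².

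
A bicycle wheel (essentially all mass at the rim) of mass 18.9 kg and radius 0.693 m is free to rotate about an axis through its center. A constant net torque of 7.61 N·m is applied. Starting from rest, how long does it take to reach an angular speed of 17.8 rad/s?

t ≈ 21.2 s

I = MR² = (18.9)(0.693)² = 9.077 kg·m².
α = τ/I = 7.61/9.077 = 0.8384 rad/s².
ω = αt ⇒ t = ω/α = 17.8/0.8384 = 21.23 s.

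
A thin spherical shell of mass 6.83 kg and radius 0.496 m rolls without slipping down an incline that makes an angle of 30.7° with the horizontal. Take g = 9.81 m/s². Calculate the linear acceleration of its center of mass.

Translation along the incline: Mg sinθ − f = Ma.
Rotation about the center: fR = Iα with I = (2/3)MR². No-slip gives a = αR, so f = (I/R²)a = (2/3)M a.
Substituting: Mg sinθ = (1 + 0.6667)Ma, so a = g sinθ/(1 + 0.6667) = (9.81) sin 30.7° / 1.667 = 3.005 m/s².

a ≈ 3.01 m/s²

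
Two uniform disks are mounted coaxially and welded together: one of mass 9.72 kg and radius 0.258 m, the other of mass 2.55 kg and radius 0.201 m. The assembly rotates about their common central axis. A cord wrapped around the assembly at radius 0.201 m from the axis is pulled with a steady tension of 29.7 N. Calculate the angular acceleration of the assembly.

I = ½M₁R₁² + ½M₂R₂² = ½(9.72)(0.258)² + ½(2.55)(0.201)² = 0.3750 kg·m².
τ = F r = (29.7)(0.201) = 5.970 N·m.
α = τ/I = 5.970/0.3750 = 15.92 rad/s².

α ≈ 15.9 rad/s²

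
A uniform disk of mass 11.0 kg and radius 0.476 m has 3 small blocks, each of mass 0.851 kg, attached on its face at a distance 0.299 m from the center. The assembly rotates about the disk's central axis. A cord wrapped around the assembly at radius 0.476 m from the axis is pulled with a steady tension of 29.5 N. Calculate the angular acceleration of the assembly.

I_disk = ½MR² = ½(11.0)(0.476)² = 1.246 kg·m².
I_blocks = 3·m·r² = 3(0.851)(0.299)² = 0.2282 kg·m².
Total I = 1.474 kg·m².
τ = F r = (29.5)(0.476) = 14.04 N·m.
α = τ/I = 14.04/1.474 = 9.524 rad/s².

α ≈ 9.52 rad/s²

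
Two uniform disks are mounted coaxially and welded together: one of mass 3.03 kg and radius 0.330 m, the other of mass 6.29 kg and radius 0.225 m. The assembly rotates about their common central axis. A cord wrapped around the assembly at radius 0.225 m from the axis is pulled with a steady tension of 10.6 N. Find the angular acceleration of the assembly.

α ≈ 7.36 rad/s²

I = ½M₁R₁² + ½M₂R₂² = ½(3.03)(0.330)² + ½(6.29)(0.225)² = 0.3242 kg·m².
τ = F r = (10.6)(0.225) = 2.385 N·m.
α = τ/I = 2.385/0.3242 = 7.357 rad/s².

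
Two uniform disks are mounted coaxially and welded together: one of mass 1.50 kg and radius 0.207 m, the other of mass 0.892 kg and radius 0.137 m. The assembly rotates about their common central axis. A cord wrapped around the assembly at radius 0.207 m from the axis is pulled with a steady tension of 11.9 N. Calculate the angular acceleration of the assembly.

I = ½M₁R₁² + ½M₂R₂² = ½(1.50)(0.207)² + ½(0.892)(0.137)² = 0.04051 kg·m².
τ = F r = (11.9)(0.207) = 2.463 N·m.
α = τ/I = 2.463/0.04051 = 60.81 rad/s².

α ≈ 60.8 rad/s²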